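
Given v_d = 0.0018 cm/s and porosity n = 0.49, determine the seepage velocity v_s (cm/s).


Using v_s = v_d / n
v_s = 0.0018 / 0.49
v_s = 0.00367 cm/s


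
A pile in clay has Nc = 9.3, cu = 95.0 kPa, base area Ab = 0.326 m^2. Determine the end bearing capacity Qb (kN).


Using Qb = Nc * cu * Ab
Qb = 9.3 * 95.0 * 0.326
Qb = 288.02 kN


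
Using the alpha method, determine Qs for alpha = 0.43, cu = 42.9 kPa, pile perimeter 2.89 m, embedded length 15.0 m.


Using Qs = alpha * cu * perimeter * L
Qs = 0.43 * 42.9 * 2.89 * 15.0
Qs = 799.68 kN


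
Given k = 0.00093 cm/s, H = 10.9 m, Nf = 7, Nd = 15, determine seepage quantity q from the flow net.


Convert k to m/s for unit consistency with H:
k = 0.00093 cm/s = 0.00093 / 100 m/s = 9.3e-06 m/s
Using q = k * H * Nf / Nd
Nf / Nd = 7 / 15 = 0.4667
q = 9.3e-06 * 10.9 * 0.4667
q = 4.731e-05 m^3/s per m


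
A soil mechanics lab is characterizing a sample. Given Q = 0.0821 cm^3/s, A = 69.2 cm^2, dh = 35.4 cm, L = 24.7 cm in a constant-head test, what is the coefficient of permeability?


Result: 0.000828 cm/s

Derivation:
Compute hydraulic gradient:
i = dh / L = 35.4 / 24.7 = 1.4332
Then apply Darcy's law:
k = Q / (A * i)
k = 0.0821 / (69.2 * 1.4332)
k = 0.0821 / 99.1773
k = 0.000828 cm/s


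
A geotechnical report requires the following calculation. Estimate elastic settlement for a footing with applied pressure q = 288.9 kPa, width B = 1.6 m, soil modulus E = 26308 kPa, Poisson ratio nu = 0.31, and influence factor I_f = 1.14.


Using Se = q * B * (1 - nu^2) * I_f / E
1 - nu^2 = 1 - 0.31^2 = 0.9039
Se = 288.9 * 1.6 * 0.9039 * 1.14 / 26308
Se = 0.018105 m
Convert to mm: Se = 0.018105 * 1000 = 18.105 mm


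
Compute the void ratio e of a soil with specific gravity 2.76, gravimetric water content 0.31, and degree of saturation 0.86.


Result: 0.9949

Derivation:
Using the relation e = Gs * w / S
e = 2.76 * 0.31 / 0.86
e = 0.9949


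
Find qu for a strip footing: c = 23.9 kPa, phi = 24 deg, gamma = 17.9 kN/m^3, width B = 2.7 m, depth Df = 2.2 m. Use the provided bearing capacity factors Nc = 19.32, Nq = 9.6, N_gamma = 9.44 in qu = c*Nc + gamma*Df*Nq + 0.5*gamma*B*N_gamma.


Result: 1067.91 kPa

Derivation:
Compute qu = c*Nc + gamma*Df*Nq + 0.5*gamma*B*N_gamma
Term 1: 23.9 * 19.32 = 461.748
Term 2: 17.9 * 2.2 * 9.6 = 378.048
Term 3: 0.5 * 17.9 * 2.7 * 9.44 = 228.1176
qu = 461.748 + 378.048 + 228.1176
qu = 1067.91 kPa


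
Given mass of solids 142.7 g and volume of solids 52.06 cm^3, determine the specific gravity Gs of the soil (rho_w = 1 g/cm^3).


Using Gs = m_s / (V_s * rho_w)
Since rho_w = 1 g/cm^3:
Gs = 142.7 / 52.06
Gs = 2.741


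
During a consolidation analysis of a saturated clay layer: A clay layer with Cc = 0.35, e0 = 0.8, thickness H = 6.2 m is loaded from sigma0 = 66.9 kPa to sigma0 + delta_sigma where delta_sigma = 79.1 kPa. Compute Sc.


Using Sc = Cc * H / (1 + e0) * log10((sigma0 + delta_sigma) / sigma0)
Stress ratio = (66.9 + 79.1) / 66.9 = 2.18236
log10(2.18236) = 0.338927
Cc * H / (1 + e0) = 0.35 * 6.2 / (1 + 0.8) = 1.20556
Sc = 1.20556 * 0.338927
Sc = 0.4086 m


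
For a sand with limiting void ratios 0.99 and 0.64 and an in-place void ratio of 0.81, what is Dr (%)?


Using Dr = (e_max - e) / (e_max - e_min) * 100
e_max - e = 0.99 - 0.81 = 0.18
e_max - e_min = 0.99 - 0.64 = 0.35
Dr = 0.18 / 0.35 * 100
Dr = 51.43 %


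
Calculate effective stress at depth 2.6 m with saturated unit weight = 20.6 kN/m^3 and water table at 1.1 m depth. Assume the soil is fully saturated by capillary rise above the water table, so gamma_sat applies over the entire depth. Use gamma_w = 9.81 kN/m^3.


Result: 38.85 kPa

Derivation:
Total stress = gamma_sat * depth
sigma = 20.6 * 2.6 = 53.56 kPa
Pore water pressure u = gamma_w * (depth - d_wt)
u = 9.81 * (2.6 - 1.1) = 14.715 kPa
Effective stress = sigma - u
sigma' = 53.56 - 14.715 = 38.85 kPa


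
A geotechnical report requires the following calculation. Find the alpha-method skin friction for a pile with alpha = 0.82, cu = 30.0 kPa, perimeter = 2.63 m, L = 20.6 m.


Using Qs = alpha * cu * perimeter * L
Qs = 0.82 * 30.0 * 2.63 * 20.6
Qs = 1332.78 kN


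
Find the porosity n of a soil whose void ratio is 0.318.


Using the relation n = e / (1 + e)
n = 0.318 / (1 + 0.318)
n = 0.318 / 1.318
n = 0.2413


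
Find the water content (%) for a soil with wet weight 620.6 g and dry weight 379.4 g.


Using w = (m_wet - m_dry) / m_dry * 100
m_wet - m_dry = 620.6 - 379.4 = 241.2 g
w = 241.2 / 379.4 * 100
w = 63.57 %


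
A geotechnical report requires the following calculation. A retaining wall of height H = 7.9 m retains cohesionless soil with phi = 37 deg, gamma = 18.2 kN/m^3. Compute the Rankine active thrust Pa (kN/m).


Result: 141.18 kN/m

Derivation:
Compute active earth pressure coefficient:
Ka = tan^2(45 - phi/2) = tan^2(26.5) = 0.248584
Compute active force:
Pa = 0.5 * Ka * gamma * H^2
Pa = 0.5 * 0.248584 * 18.2 * 7.9^2
Pa = 141.18 kN/m


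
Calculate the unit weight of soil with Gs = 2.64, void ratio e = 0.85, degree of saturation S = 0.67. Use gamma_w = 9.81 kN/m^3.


Result: 17.019 kN/m^3

Derivation:
Using gamma = gamma_w * (Gs + S*e) / (1 + e)
Numerator: Gs + S*e = 2.64 + 0.67*0.85 = 3.2095
Denominator: 1 + e = 1 + 0.85 = 1.85
gamma = 9.81 * 3.2095 / 1.85
gamma = 17.019 kN/m^3


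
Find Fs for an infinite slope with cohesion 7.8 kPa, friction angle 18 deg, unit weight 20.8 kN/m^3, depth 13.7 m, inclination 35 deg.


Using Fs = c / (gamma*H*sin(beta)*cos(beta)) + tan(phi)/tan(beta)
Cohesion contribution = 7.8 / (20.8*13.7*sin(35)*cos(35))
Cohesion contribution = 0.0582579
Friction contribution = tan(18)/tan(35) = 0.464033
Fs = 0.0582579 + 0.464033
Fs = 0.522


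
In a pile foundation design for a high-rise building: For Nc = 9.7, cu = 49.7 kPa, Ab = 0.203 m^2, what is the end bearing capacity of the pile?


Using Qb = Nc * cu * Ab
Qb = 9.7 * 49.7 * 0.203
Qb = 97.86 kN


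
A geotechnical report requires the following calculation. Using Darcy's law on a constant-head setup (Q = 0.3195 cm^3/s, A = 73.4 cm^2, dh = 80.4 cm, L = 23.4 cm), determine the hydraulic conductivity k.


Compute hydraulic gradient:
i = dh / L = 80.4 / 23.4 = 3.4359
Then apply Darcy's law:
k = Q / (A * i)
k = 0.3195 / (73.4 * 3.4359)
k = 0.3195 / 252.195
k = 0.001267 cm/s


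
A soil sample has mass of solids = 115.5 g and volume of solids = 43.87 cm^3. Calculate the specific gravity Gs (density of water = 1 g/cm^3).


Result: 2.633

Derivation:
Using Gs = m_s / (V_s * rho_w)
Since rho_w = 1 g/cm^3:
Gs = 115.5 / 43.87
Gs = 2.633


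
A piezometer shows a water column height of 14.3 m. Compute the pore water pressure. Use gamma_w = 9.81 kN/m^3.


Result: 140.28 kPa

Derivation:
Using u = gamma_w * h_w
u = 9.81 * 14.3
u = 140.28 kPa


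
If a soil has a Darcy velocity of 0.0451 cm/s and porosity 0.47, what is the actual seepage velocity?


Using v_s = v_d / n
v_s = 0.0451 / 0.47
v_s = 0.09596 cm/s


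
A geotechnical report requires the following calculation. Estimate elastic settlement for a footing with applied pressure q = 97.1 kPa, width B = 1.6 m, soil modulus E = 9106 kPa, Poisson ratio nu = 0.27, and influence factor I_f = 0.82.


Result: 12.97 mm

Derivation:
Using Se = q * B * (1 - nu^2) * I_f / E
1 - nu^2 = 1 - 0.27^2 = 0.9271
Se = 97.1 * 1.6 * 0.9271 * 0.82 / 9106
Se = 0.012970 m
Convert to mm: Se = 0.012970 * 1000 = 12.97 mm


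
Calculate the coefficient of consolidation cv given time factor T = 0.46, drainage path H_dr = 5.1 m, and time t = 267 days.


Using cv = T * H_dr^2 / t
H_dr^2 = 5.1^2 = 26.01
cv = 0.46 * 26.01 / 267
cv = 0.04481 m^2/day


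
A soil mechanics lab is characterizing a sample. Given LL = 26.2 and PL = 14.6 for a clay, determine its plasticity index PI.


Using PI = LL - PL
PI = 26.2 - 14.6
PI = 11.6


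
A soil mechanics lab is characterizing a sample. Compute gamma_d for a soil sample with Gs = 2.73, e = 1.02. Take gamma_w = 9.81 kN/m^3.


Result: 13.258 kN/m^3

Derivation:
Using gamma_d = Gs * gamma_w / (1 + e)
gamma_d = 2.73 * 9.81 / (1 + 1.02)
gamma_d = 2.73 * 9.81 / 2.02
gamma_d = 13.258 kN/m^3


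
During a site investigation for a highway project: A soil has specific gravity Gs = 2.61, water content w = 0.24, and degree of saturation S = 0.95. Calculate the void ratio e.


Using the relation e = Gs * w / S
e = 2.61 * 0.24 / 0.95
e = 0.6594


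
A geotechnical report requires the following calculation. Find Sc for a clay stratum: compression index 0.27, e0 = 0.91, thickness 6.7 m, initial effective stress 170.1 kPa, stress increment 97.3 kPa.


Using Sc = Cc * H / (1 + e0) * log10((sigma0 + delta_sigma) / sigma0)
Stress ratio = (170.1 + 97.3) / 170.1 = 1.57202
log10(1.57202) = 0.196457
Cc * H / (1 + e0) = 0.27 * 6.7 / (1 + 0.91) = 0.94712
Sc = 0.94712 * 0.196457
Sc = 0.1861 m


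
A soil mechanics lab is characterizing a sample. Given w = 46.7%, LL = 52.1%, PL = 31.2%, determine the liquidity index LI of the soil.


First compute the plasticity index:
PI = LL - PL = 52.1 - 31.2 = 20.9
Then compute the liquidity index:
LI = (w - PL) / PI
LI = (46.7 - 31.2) / 20.9
LI = 0.742


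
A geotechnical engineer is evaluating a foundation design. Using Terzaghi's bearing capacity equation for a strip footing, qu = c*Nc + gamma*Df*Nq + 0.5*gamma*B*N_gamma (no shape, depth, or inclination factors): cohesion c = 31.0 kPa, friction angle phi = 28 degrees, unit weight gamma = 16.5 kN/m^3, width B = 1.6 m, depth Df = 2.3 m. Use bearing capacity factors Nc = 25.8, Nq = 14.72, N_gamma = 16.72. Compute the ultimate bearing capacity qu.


Compute qu = c*Nc + gamma*Df*Nq + 0.5*gamma*B*N_gamma
Term 1: 31.0 * 25.8 = 799.8
Term 2: 16.5 * 2.3 * 14.72 = 558.624
Term 3: 0.5 * 16.5 * 1.6 * 16.72 = 220.704
qu = 799.8 + 558.624 + 220.704
qu = 1579.13 kPa


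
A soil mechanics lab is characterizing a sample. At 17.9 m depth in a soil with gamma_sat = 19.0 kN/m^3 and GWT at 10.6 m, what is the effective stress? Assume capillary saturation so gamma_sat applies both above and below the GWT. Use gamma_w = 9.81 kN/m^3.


Total stress = gamma_sat * depth
sigma = 19.0 * 17.9 = 340.1 kPa
Pore water pressure u = gamma_w * (depth - d_wt)
u = 9.81 * (17.9 - 10.6) = 71.613 kPa
Effective stress = sigma - u
sigma' = 340.1 - 71.613 = 268.49 kPa


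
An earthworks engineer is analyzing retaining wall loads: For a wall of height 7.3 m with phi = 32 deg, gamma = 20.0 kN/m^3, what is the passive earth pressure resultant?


Compute passive earth pressure coefficient:
Kp = tan^2(45 + phi/2) = tan^2(61.0) = 3.254588
Compute passive force:
Pp = 0.5 * Kp * gamma * H^2
Pp = 0.5 * 3.254588 * 20.0 * 7.3^2
Pp = 1734.37 kN/m


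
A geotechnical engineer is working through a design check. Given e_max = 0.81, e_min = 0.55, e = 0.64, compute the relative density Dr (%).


Using Dr = (e_max - e) / (e_max - e_min) * 100
e_max - e = 0.81 - 0.64 = 0.17
e_max - e_min = 0.81 - 0.55 = 0.26
Dr = 0.17 / 0.26 * 100
Dr = 65.38 %


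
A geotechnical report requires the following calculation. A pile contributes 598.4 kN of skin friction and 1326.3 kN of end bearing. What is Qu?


Using Qu = Qf + Qb
Qu = 598.4 + 1326.3
Qu = 1924.7 kN


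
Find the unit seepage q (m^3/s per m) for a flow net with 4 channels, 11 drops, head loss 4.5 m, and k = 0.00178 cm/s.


Convert k to m/s for unit consistency with H:
k = 0.00178 cm/s = 0.00178 / 100 m/s = 1.78e-05 m/s
Using q = k * H * Nf / Nd
Nf / Nd = 4 / 11 = 0.3636
q = 1.78e-05 * 4.5 * 0.3636
q = 2.913e-05 m^3/s per m


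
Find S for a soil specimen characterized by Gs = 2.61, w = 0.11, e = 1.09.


Result: 0.2634

Derivation:
Using S = Gs * w / e
S = 2.61 * 0.11 / 1.09
S = 0.2634


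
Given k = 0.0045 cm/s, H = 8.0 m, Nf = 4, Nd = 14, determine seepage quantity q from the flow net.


Convert k to m/s for unit consistency with H:
k = 0.0045 cm/s = 0.0045 / 100 m/s = 4.5e-05 m/s
Using q = k * H * Nf / Nd
Nf / Nd = 4 / 14 = 0.2857
q = 4.5e-05 * 8.0 * 0.2857
q = 0.0001029 m^3/s per m


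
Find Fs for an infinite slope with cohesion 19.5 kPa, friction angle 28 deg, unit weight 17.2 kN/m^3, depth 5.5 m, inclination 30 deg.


Result: 1.397

Derivation:
Using Fs = c / (gamma*H*sin(beta)*cos(beta)) + tan(phi)/tan(beta)
Cohesion contribution = 19.5 / (17.2*5.5*sin(30)*cos(30))
Cohesion contribution = 0.476039
Friction contribution = tan(28)/tan(30) = 0.920948
Fs = 0.476039 + 0.920948
Fs = 1.397


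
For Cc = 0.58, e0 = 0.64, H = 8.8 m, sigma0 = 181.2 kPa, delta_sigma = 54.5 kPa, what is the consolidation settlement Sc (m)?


Using Sc = Cc * H / (1 + e0) * log10((sigma0 + delta_sigma) / sigma0)
Stress ratio = (181.2 + 54.5) / 181.2 = 1.30077
log10(1.30077) = 0.114201
Cc * H / (1 + e0) = 0.58 * 8.8 / (1 + 0.64) = 3.1122
Sc = 3.1122 * 0.114201
Sc = 0.3554 m


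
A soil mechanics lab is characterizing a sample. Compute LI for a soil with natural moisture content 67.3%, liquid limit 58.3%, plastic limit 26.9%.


First compute the plasticity index:
PI = LL - PL = 58.3 - 26.9 = 31.4
Then compute the liquidity index:
LI = (w - PL) / PI
LI = (67.3 - 26.9) / 31.4
LI = 1.287


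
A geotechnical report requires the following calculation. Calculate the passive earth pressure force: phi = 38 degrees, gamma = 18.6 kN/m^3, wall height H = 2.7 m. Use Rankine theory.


Compute passive earth pressure coefficient:
Kp = tan^2(45 + phi/2) = tan^2(64.0) = 4.203746
Compute passive force:
Pp = 0.5 * Kp * gamma * H^2
Pp = 0.5 * 4.203746 * 18.6 * 2.7^2
Pp = 285.0 kN/m


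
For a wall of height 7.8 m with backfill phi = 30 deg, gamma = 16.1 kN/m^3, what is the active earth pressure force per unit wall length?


Result: 163.25 kN/m

Derivation:
Compute active earth pressure coefficient:
Ka = tan^2(45 - phi/2) = tan^2(30.0) = 0.333333
Compute active force:
Pa = 0.5 * Ka * gamma * H^2
Pa = 0.5 * 0.333333 * 16.1 * 7.8^2
Pa = 163.25 kN/m


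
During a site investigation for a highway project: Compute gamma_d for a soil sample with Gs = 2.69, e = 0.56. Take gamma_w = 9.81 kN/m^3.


Using gamma_d = Gs * gamma_w / (1 + e)
gamma_d = 2.69 * 9.81 / (1 + 0.56)
gamma_d = 2.69 * 9.81 / 1.56
gamma_d = 16.916 kN/m^3


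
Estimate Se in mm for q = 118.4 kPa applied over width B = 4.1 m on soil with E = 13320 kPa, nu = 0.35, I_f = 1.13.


Result: 36.137 mm

Derivation:
Using Se = q * B * (1 - nu^2) * I_f / E
1 - nu^2 = 1 - 0.35^2 = 0.8775
Se = 118.4 * 4.1 * 0.8775 * 1.13 / 13320
Se = 0.036137 m
Convert to mm: Se = 0.036137 * 1000 = 36.137 mm


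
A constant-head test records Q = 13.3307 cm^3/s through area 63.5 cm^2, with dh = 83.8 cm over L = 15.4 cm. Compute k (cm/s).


Compute hydraulic gradient:
i = dh / L = 83.8 / 15.4 = 5.44156
Then apply Darcy's law:
k = Q / (A * i)
k = 13.3307 / (63.5 * 5.44156)
k = 13.3307 / 345.539
k = 0.038579 cm/s


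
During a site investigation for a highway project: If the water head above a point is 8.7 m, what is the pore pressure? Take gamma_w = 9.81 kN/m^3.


Using u = gamma_w * h_w
u = 9.81 * 8.7
u = 85.35 kPa


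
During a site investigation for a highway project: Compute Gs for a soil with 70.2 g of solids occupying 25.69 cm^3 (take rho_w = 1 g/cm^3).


Using Gs = m_s / (V_s * rho_w)
Since rho_w = 1 g/cm^3:
Gs = 70.2 / 25.69
Gs = 2.733


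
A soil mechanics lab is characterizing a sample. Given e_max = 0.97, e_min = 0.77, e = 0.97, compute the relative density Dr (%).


Using Dr = (e_max - e) / (e_max - e_min) * 100
e_max - e = 0.97 - 0.97 = 0.0
e_max - e_min = 0.97 - 0.77 = 0.2
Dr = 0.0 / 0.2 * 100
Dr = 0.0 %


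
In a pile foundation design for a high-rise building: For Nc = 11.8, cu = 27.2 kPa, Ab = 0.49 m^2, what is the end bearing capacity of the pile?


Using Qb = Nc * cu * Ab
Qb = 11.8 * 27.2 * 0.49
Qb = 157.27 kN


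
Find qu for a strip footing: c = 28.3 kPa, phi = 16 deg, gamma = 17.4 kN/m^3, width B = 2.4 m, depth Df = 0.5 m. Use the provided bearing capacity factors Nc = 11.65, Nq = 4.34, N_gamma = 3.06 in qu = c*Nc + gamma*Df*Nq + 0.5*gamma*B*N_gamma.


Compute qu = c*Nc + gamma*Df*Nq + 0.5*gamma*B*N_gamma
Term 1: 28.3 * 11.65 = 329.695
Term 2: 17.4 * 0.5 * 4.34 = 37.758
Term 3: 0.5 * 17.4 * 2.4 * 3.06 = 63.8928
qu = 329.695 + 37.758 + 63.8928
qu = 431.35 kPa


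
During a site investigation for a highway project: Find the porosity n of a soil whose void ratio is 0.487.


Using the relation n = e / (1 + e)
n = 0.487 / (1 + 0.487)
n = 0.487 / 1.487
n = 0.3275


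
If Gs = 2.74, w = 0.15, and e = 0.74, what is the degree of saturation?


Result: 0.5554

Derivation:
Using S = Gs * w / e
S = 2.74 * 0.15 / 0.74
S = 0.5554


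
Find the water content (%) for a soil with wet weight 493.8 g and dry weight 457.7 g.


Using w = (m_wet - m_dry) / m_dry * 100
m_wet - m_dry = 493.8 - 457.7 = 36.1 g
w = 36.1 / 457.7 * 100
w = 7.89 %


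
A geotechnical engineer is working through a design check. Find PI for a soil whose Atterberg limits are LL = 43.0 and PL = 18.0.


Using PI = LL - PL
PI = 43.0 - 18.0
PI = 25.0


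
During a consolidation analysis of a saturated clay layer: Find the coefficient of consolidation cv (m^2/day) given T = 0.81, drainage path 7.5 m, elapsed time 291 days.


Using cv = T * H_dr^2 / t
H_dr^2 = 7.5^2 = 56.25
cv = 0.81 * 56.25 / 291
cv = 0.15657 m^2/day


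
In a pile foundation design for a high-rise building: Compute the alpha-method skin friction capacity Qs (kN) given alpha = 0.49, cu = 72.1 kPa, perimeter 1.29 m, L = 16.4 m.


Result: 747.42 kN

Derivation:
Using Qs = alpha * cu * perimeter * L
Qs = 0.49 * 72.1 * 1.29 * 16.4
Qs = 747.42 kN


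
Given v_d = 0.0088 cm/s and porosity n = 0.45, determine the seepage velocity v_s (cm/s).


Using v_s = v_d / n
v_s = 0.0088 / 0.45
v_s = 0.01956 cm/s


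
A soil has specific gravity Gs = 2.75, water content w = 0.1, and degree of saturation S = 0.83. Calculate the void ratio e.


Using the relation e = Gs * w / S
e = 2.75 * 0.1 / 0.83
e = 0.3313


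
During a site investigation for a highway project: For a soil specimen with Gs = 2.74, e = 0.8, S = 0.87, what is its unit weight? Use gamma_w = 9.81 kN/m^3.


Using gamma = gamma_w * (Gs + S*e) / (1 + e)
Numerator: Gs + S*e = 2.74 + 0.87*0.8 = 3.436
Denominator: 1 + e = 1 + 0.8 = 1.8
gamma = 9.81 * 3.436 / 1.8
gamma = 18.726 kN/m^3


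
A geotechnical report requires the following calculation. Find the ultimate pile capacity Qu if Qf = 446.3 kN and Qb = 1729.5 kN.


Using Qu = Qf + Qb
Qu = 446.3 + 1729.5
Qu = 2175.8 kN


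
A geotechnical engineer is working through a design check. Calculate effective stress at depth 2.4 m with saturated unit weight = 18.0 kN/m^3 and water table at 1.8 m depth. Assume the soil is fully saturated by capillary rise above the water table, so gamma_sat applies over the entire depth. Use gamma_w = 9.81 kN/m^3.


Result: 37.31 kPa

Derivation:
Total stress = gamma_sat * depth
sigma = 18.0 * 2.4 = 43.2 kPa
Pore water pressure u = gamma_w * (depth - d_wt)
u = 9.81 * (2.4 - 1.8) = 5.886 kPa
Effective stress = sigma - u
sigma' = 43.2 - 5.886 = 37.31 kPa


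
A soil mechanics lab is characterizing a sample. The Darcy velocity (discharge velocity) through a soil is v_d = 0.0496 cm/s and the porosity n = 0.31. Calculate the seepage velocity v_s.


Result: 0.16 cm/s

Derivation:
Using v_s = v_d / n
v_s = 0.0496 / 0.31
v_s = 0.16 cm/s


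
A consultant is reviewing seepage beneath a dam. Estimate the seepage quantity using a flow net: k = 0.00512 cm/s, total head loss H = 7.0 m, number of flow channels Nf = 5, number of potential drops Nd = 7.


Convert k to m/s for unit consistency with H:
k = 0.00512 cm/s = 0.00512 / 100 m/s = 5.12e-05 m/s
Using q = k * H * Nf / Nd
Nf / Nd = 5 / 7 = 0.7143
q = 5.12e-05 * 7.0 * 0.7143
q = 0.000256 m^3/s per m


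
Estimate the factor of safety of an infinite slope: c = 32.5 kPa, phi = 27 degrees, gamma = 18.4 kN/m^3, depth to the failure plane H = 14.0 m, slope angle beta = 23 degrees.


Using Fs = c / (gamma*H*sin(beta)*cos(beta)) + tan(phi)/tan(beta)
Cohesion contribution = 32.5 / (18.4*14.0*sin(23)*cos(23))
Cohesion contribution = 0.350779
Friction contribution = tan(27)/tan(23) = 1.20037
Fs = 0.350779 + 1.20037
Fs = 1.551


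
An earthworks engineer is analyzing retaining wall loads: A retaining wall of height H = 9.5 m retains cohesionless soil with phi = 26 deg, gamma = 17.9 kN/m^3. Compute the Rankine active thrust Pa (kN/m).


Result: 315.39 kN/m

Derivation:
Compute active earth pressure coefficient:
Ka = tan^2(45 - phi/2) = tan^2(32.0) = 0.390462
Compute active force:
Pa = 0.5 * Ka * gamma * H^2
Pa = 0.5 * 0.390462 * 17.9 * 9.5^2
Pa = 315.39 kN/m


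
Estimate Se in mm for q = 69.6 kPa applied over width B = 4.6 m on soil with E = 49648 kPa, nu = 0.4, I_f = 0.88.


Using Se = q * B * (1 - nu^2) * I_f / E
1 - nu^2 = 1 - 0.4^2 = 0.84
Se = 69.6 * 4.6 * 0.84 * 0.88 / 49648
Se = 0.004767 m
Convert to mm: Se = 0.004767 * 1000 = 4.767 mm


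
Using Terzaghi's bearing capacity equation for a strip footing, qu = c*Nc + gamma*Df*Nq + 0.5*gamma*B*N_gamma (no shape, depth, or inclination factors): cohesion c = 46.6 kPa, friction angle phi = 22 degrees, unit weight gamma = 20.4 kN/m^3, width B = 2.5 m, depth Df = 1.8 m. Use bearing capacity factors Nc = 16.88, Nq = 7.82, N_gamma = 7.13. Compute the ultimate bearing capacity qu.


Compute qu = c*Nc + gamma*Df*Nq + 0.5*gamma*B*N_gamma
Term 1: 46.6 * 16.88 = 786.608
Term 2: 20.4 * 1.8 * 7.82 = 287.1504
Term 3: 0.5 * 20.4 * 2.5 * 7.13 = 181.815
qu = 786.608 + 287.1504 + 181.815
qu = 1255.57 kPa


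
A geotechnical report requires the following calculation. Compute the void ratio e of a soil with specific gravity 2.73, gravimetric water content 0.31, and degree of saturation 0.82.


Using the relation e = Gs * w / S
e = 2.73 * 0.31 / 0.82
e = 1.0321


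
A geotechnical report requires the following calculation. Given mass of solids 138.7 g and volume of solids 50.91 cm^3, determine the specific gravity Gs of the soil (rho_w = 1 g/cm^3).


Using Gs = m_s / (V_s * rho_w)
Since rho_w = 1 g/cm^3:
Gs = 138.7 / 50.91
Gs = 2.724


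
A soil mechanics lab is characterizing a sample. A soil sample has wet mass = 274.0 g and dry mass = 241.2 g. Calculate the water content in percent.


Using w = (m_wet - m_dry) / m_dry * 100
m_wet - m_dry = 274.0 - 241.2 = 32.8 g
w = 32.8 / 241.2 * 100
w = 13.6 %


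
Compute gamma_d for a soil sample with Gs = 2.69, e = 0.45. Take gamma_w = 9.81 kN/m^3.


Using gamma_d = Gs * gamma_w / (1 + e)
gamma_d = 2.69 * 9.81 / (1 + 0.45)
gamma_d = 2.69 * 9.81 / 1.45
gamma_d = 18.199 kN/m^3


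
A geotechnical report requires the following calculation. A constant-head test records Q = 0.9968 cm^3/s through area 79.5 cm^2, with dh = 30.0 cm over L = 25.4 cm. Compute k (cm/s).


Result: 0.010616 cm/s

Derivation:
Compute hydraulic gradient:
i = dh / L = 30.0 / 25.4 = 1.1811
Then apply Darcy's law:
k = Q / (A * i)
k = 0.9968 / (79.5 * 1.1811)
k = 0.9968 / 93.8976
k = 0.010616 cm/s


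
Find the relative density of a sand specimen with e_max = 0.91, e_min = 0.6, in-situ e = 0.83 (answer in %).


Using Dr = (e_max - e) / (e_max - e_min) * 100
e_max - e = 0.91 - 0.83 = 0.08
e_max - e_min = 0.91 - 0.6 = 0.31
Dr = 0.08 / 0.31 * 100
Dr = 25.81 %


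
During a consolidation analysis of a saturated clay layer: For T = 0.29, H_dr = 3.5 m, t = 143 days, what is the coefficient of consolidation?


Result: 0.02484 m^2/day

Derivation:
Using cv = T * H_dr^2 / t
H_dr^2 = 3.5^2 = 12.25
cv = 0.29 * 12.25 / 143
cv = 0.02484 m^2/day


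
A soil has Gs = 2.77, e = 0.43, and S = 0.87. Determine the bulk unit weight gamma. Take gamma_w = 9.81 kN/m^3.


Result: 21.569 kN/m^3

Derivation:
Using gamma = gamma_w * (Gs + S*e) / (1 + e)
Numerator: Gs + S*e = 2.77 + 0.87*0.43 = 3.1441
Denominator: 1 + e = 1 + 0.43 = 1.43
gamma = 9.81 * 3.1441 / 1.43
gamma = 21.569 kN/m^3


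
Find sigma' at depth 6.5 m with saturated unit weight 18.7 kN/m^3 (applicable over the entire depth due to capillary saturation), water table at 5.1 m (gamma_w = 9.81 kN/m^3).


Total stress = gamma_sat * depth
sigma = 18.7 * 6.5 = 121.55 kPa
Pore water pressure u = gamma_w * (depth - d_wt)
u = 9.81 * (6.5 - 5.1) = 13.734 kPa
Effective stress = sigma - u
sigma' = 121.55 - 13.734 = 107.82 kPa


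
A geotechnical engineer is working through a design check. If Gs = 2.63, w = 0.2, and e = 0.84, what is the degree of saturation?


Using S = Gs * w / e
S = 2.63 * 0.2 / 0.84
S = 0.6262


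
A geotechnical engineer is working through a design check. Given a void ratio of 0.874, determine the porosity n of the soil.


Result: 0.4664

Derivation:
Using the relation n = e / (1 + e)
n = 0.874 / (1 + 0.874)
n = 0.874 / 1.874
n = 0.4664


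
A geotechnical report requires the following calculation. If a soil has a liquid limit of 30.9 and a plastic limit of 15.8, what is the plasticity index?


Result: 15.1

Derivation:
Using PI = LL - PL
PI = 30.9 - 15.8
PI = 15.1


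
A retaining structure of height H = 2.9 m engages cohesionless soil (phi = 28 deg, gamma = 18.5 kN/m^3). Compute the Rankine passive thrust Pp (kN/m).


Result: 215.47 kN/m

Derivation:
Compute passive earth pressure coefficient:
Kp = tan^2(45 + phi/2) = tan^2(59.0) = 2.769826
Compute passive force:
Pp = 0.5 * Kp * gamma * H^2
Pp = 0.5 * 2.769826 * 18.5 * 2.9^2
Pp = 215.47 kN/m


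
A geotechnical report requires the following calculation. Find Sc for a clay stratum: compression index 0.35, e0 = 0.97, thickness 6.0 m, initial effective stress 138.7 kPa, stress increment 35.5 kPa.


Using Sc = Cc * H / (1 + e0) * log10((sigma0 + delta_sigma) / sigma0)
Stress ratio = (138.7 + 35.5) / 138.7 = 1.25595
log10(1.25595) = 0.0989717
Cc * H / (1 + e0) = 0.35 * 6.0 / (1 + 0.97) = 1.06599
Sc = 1.06599 * 0.0989717
Sc = 0.1055 m


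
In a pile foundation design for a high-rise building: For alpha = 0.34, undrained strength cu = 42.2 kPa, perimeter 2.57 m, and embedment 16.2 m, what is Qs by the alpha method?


Result: 597.36 kN

Derivation:
Using Qs = alpha * cu * perimeter * L
Qs = 0.34 * 42.2 * 2.57 * 16.2
Qs = 597.36 kN


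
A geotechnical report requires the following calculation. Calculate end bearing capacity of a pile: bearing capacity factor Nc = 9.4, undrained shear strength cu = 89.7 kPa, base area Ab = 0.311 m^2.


Using Qb = Nc * cu * Ab
Qb = 9.4 * 89.7 * 0.311
Qb = 262.23 kN


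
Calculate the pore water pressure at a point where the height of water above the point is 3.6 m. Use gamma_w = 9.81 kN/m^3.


Using u = gamma_w * h_w
u = 9.81 * 3.6
u = 35.32 kPa


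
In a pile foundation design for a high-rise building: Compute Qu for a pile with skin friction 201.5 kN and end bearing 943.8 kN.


Using Qu = Qf + Qb
Qu = 201.5 + 943.8
Qu = 1145.3 kN


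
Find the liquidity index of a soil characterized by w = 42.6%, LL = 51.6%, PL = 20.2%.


First compute the plasticity index:
PI = LL - PL = 51.6 - 20.2 = 31.4
Then compute the liquidity index:
LI = (w - PL) / PI
LI = (42.6 - 20.2) / 31.4
LI = 0.713


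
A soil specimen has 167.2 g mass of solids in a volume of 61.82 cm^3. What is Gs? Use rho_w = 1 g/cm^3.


Result: 2.705

Derivation:
Using Gs = m_s / (V_s * rho_w)
Since rho_w = 1 g/cm^3:
Gs = 167.2 / 61.82
Gs = 2.705


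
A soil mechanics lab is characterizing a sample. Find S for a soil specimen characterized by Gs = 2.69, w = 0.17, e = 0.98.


Result: 0.4666

Derivation:
Using S = Gs * w / e
S = 2.69 * 0.17 / 0.98
S = 0.4666


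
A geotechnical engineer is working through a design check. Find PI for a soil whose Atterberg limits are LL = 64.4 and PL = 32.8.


Using PI = LL - PL
PI = 64.4 - 32.8
PI = 31.6


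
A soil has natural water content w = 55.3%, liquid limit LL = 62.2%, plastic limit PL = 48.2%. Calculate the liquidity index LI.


Result: 0.507

Derivation:
First compute the plasticity index:
PI = LL - PL = 62.2 - 48.2 = 14.0
Then compute the liquidity index:
LI = (w - PL) / PI
LI = (55.3 - 48.2) / 14.0
LI = 0.507


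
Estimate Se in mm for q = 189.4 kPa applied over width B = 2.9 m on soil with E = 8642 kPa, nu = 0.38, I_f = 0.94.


Using Se = q * B * (1 - nu^2) * I_f / E
1 - nu^2 = 1 - 0.38^2 = 0.8556
Se = 189.4 * 2.9 * 0.8556 * 0.94 / 8642
Se = 0.051117 m
Convert to mm: Se = 0.051117 * 1000 = 51.117 mm


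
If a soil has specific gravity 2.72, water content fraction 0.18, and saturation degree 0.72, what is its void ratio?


Using the relation e = Gs * w / S
e = 2.72 * 0.18 / 0.72
e = 0.68


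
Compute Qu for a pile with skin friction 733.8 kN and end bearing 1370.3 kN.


Using Qu = Qf + Qb
Qu = 733.8 + 1370.3
Qu = 2104.1 kN


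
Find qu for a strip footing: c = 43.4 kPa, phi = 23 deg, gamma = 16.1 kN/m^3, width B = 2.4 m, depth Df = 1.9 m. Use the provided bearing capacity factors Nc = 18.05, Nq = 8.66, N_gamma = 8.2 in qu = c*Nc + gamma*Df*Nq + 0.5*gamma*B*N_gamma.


Result: 1206.7 kPa

Derivation:
Compute qu = c*Nc + gamma*Df*Nq + 0.5*gamma*B*N_gamma
Term 1: 43.4 * 18.05 = 783.37
Term 2: 16.1 * 1.9 * 8.66 = 264.9094
Term 3: 0.5 * 16.1 * 2.4 * 8.2 = 158.424
qu = 783.37 + 264.9094 + 158.424
qu = 1206.7 kPa


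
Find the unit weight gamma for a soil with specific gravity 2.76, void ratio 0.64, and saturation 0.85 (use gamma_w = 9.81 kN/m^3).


Result: 19.764 kN/m^3

Derivation:
Using gamma = gamma_w * (Gs + S*e) / (1 + e)
Numerator: Gs + S*e = 2.76 + 0.85*0.64 = 3.304
Denominator: 1 + e = 1 + 0.64 = 1.64
gamma = 9.81 * 3.304 / 1.64
gamma = 19.764 kN/m^3


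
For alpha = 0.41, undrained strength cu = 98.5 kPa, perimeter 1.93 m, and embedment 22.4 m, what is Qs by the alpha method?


Result: 1745.92 kN

Derivation:
Using Qs = alpha * cu * perimeter * L
Qs = 0.41 * 98.5 * 1.93 * 22.4
Qs = 1745.92 kN


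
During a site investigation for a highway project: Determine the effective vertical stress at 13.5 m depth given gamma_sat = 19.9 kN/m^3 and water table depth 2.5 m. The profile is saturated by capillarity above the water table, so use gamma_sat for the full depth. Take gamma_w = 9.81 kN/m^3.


Total stress = gamma_sat * depth
sigma = 19.9 * 13.5 = 268.65 kPa
Pore water pressure u = gamma_w * (depth - d_wt)
u = 9.81 * (13.5 - 2.5) = 107.91 kPa
Effective stress = sigma - u
sigma' = 268.65 - 107.91 = 160.74 kPa


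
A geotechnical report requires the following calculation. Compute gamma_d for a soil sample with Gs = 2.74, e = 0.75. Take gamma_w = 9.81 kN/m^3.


Using gamma_d = Gs * gamma_w / (1 + e)
gamma_d = 2.74 * 9.81 / (1 + 0.75)
gamma_d = 2.74 * 9.81 / 1.75
gamma_d = 15.36 kN/m^3


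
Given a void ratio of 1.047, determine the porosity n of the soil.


Using the relation n = e / (1 + e)
n = 1.047 / (1 + 1.047)
n = 1.047 / 2.047
n = 0.5115


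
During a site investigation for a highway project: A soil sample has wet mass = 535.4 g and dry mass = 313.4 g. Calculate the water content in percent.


Using w = (m_wet - m_dry) / m_dry * 100
m_wet - m_dry = 535.4 - 313.4 = 222.0 g
w = 222.0 / 313.4 * 100
w = 70.84 %


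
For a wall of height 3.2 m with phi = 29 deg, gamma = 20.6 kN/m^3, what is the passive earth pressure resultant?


Compute passive earth pressure coefficient:
Kp = tan^2(45 + phi/2) = tan^2(59.5) = 2.88206
Compute passive force:
Pp = 0.5 * Kp * gamma * H^2
Pp = 0.5 * 2.88206 * 20.6 * 3.2^2
Pp = 303.98 kN/m


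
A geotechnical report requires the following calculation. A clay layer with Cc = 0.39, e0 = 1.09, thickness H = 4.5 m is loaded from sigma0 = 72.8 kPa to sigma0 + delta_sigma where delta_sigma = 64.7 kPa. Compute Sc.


Using Sc = Cc * H / (1 + e0) * log10((sigma0 + delta_sigma) / sigma0)
Stress ratio = (72.8 + 64.7) / 72.8 = 1.88874
log10(1.88874) = 0.276171
Cc * H / (1 + e0) = 0.39 * 4.5 / (1 + 1.09) = 0.839713
Sc = 0.839713 * 0.276171
Sc = 0.2319 m


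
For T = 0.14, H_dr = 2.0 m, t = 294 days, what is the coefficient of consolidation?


Result: 0.0019 m^2/day

Derivation:
Using cv = T * H_dr^2 / t
H_dr^2 = 2.0^2 = 4.0
cv = 0.14 * 4.0 / 294
cv = 0.0019 m^2/day


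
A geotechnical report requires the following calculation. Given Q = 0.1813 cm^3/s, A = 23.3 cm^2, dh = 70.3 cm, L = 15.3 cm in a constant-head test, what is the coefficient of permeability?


Result: 0.001693 cm/s

Derivation:
Compute hydraulic gradient:
i = dh / L = 70.3 / 15.3 = 4.59477
Then apply Darcy's law:
k = Q / (A * i)
k = 0.1813 / (23.3 * 4.59477)
k = 0.1813 / 107.058
k = 0.001693 cm/s


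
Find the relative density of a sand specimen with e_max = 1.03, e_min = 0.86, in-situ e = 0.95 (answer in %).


Using Dr = (e_max - e) / (e_max - e_min) * 100
e_max - e = 1.03 - 0.95 = 0.08
e_max - e_min = 1.03 - 0.86 = 0.17
Dr = 0.08 / 0.17 * 100
Dr = 47.06 %


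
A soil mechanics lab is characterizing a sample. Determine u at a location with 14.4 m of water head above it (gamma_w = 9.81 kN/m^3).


Result: 141.26 kPa

Derivation:
Using u = gamma_w * h_w
u = 9.81 * 14.4
u = 141.26 kPa


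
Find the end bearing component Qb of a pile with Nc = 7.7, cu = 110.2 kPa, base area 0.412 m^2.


Using Qb = Nc * cu * Ab
Qb = 7.7 * 110.2 * 0.412
Qb = 349.6 kN


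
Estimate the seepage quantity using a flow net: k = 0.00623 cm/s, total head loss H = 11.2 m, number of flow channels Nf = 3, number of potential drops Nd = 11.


Result: 0.0001903 m^3/s per m

Derivation:
Convert k to m/s for unit consistency with H:
k = 0.00623 cm/s = 0.00623 / 100 m/s = 6.23e-05 m/s
Using q = k * H * Nf / Nd
Nf / Nd = 3 / 11 = 0.2727
q = 6.23e-05 * 11.2 * 0.2727
q = 0.0001903 m^3/s per m


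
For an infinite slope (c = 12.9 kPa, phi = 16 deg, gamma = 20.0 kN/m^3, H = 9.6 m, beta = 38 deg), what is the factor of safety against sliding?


Result: 0.506

Derivation:
Using Fs = c / (gamma*H*sin(beta)*cos(beta)) + tan(phi)/tan(beta)
Cohesion contribution = 12.9 / (20.0*9.6*sin(38)*cos(38))
Cohesion contribution = 0.138489
Friction contribution = tan(16)/tan(38) = 0.367017
Fs = 0.138489 + 0.367017
Fs = 0.506


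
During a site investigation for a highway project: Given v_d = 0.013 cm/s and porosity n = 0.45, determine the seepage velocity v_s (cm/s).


Using v_s = v_d / n
v_s = 0.013 / 0.45
v_s = 0.02889 cm/s


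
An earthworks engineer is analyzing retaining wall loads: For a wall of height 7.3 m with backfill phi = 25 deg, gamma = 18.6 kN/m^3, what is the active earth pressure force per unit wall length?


Compute active earth pressure coefficient:
Ka = tan^2(45 - phi/2) = tan^2(32.5) = 0.405859
Compute active force:
Pa = 0.5 * Ka * gamma * H^2
Pa = 0.5 * 0.405859 * 18.6 * 7.3^2
Pa = 201.14 kN/m


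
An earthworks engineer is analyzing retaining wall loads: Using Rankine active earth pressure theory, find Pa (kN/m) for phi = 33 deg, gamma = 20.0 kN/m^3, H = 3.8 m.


Compute active earth pressure coefficient:
Ka = tan^2(45 - phi/2) = tan^2(28.5) = 0.294801
Compute active force:
Pa = 0.5 * Ka * gamma * H^2
Pa = 0.5 * 0.294801 * 20.0 * 3.8^2
Pa = 42.57 kN/m


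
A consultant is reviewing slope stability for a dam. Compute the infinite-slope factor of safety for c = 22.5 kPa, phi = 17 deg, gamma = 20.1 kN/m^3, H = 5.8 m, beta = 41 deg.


Using Fs = c / (gamma*H*sin(beta)*cos(beta)) + tan(phi)/tan(beta)
Cohesion contribution = 22.5 / (20.1*5.8*sin(41)*cos(41))
Cohesion contribution = 0.389794
Friction contribution = tan(17)/tan(41) = 0.351703
Fs = 0.389794 + 0.351703
Fs = 0.741


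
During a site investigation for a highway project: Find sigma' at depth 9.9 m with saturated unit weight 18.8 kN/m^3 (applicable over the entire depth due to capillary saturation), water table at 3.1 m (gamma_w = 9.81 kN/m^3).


Total stress = gamma_sat * depth
sigma = 18.8 * 9.9 = 186.12 kPa
Pore water pressure u = gamma_w * (depth - d_wt)
u = 9.81 * (9.9 - 3.1) = 66.708 kPa
Effective stress = sigma - u
sigma' = 186.12 - 66.708 = 119.41 kPa


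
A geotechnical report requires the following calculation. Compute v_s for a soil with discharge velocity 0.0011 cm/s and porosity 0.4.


Using v_s = v_d / n
v_s = 0.0011 / 0.4
v_s = 0.00275 cm/s


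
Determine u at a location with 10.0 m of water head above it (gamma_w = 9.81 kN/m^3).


Using u = gamma_w * h_w
u = 9.81 * 10.0
u = 98.1 kPa


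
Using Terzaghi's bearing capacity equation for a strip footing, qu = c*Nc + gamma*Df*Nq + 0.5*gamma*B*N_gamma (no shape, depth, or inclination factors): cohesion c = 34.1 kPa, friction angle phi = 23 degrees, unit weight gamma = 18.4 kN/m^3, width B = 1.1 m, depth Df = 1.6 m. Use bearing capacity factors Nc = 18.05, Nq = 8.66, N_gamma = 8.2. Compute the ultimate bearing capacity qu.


Compute qu = c*Nc + gamma*Df*Nq + 0.5*gamma*B*N_gamma
Term 1: 34.1 * 18.05 = 615.505
Term 2: 18.4 * 1.6 * 8.66 = 254.9504
Term 3: 0.5 * 18.4 * 1.1 * 8.2 = 82.984
qu = 615.505 + 254.9504 + 82.984
qu = 953.44 kPa


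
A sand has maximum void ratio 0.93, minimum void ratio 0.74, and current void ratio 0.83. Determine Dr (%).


Using Dr = (e_max - e) / (e_max - e_min) * 100
e_max - e = 0.93 - 0.83 = 0.1
e_max - e_min = 0.93 - 0.74 = 0.19
Dr = 0.1 / 0.19 * 100
Dr = 52.63 %


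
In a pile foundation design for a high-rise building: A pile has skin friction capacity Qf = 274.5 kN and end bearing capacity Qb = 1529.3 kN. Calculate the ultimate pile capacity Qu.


Result: 1803.8 kN

Derivation:
Using Qu = Qf + Qb
Qu = 274.5 + 1529.3
Qu = 1803.8 kN


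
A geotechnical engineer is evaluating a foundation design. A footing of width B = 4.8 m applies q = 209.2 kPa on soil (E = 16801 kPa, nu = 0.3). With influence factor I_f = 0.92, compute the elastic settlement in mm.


Using Se = q * B * (1 - nu^2) * I_f / E
1 - nu^2 = 1 - 0.3^2 = 0.91
Se = 209.2 * 4.8 * 0.91 * 0.92 / 16801
Se = 0.050038 m
Convert to mm: Se = 0.050038 * 1000 = 50.038 mm


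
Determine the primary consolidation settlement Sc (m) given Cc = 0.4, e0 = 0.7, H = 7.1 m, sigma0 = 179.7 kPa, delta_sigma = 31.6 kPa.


Using Sc = Cc * H / (1 + e0) * log10((sigma0 + delta_sigma) / sigma0)
Stress ratio = (179.7 + 31.6) / 179.7 = 1.17585
log10(1.17585) = 0.0703514
Cc * H / (1 + e0) = 0.4 * 7.1 / (1 + 0.7) = 1.67059
Sc = 1.67059 * 0.0703514
Sc = 0.1175 m


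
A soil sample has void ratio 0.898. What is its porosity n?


Result: 0.4731

Derivation:
Using the relation n = e / (1 + e)
n = 0.898 / (1 + 0.898)
n = 0.898 / 1.898
n = 0.4731


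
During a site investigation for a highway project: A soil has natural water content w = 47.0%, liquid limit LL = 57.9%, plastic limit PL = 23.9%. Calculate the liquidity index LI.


Result: 0.679

Derivation:
First compute the plasticity index:
PI = LL - PL = 57.9 - 23.9 = 34.0
Then compute the liquidity index:
LI = (w - PL) / PI
LI = (47.0 - 23.9) / 34.0
LI = 0.679


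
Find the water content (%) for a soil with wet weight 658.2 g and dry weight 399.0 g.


Result: 64.96 %

Derivation:
Using w = (m_wet - m_dry) / m_dry * 100
m_wet - m_dry = 658.2 - 399.0 = 259.2 g
w = 259.2 / 399.0 * 100
w = 64.96 %


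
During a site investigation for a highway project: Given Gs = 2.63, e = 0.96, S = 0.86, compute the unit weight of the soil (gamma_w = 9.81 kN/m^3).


Using gamma = gamma_w * (Gs + S*e) / (1 + e)
Numerator: Gs + S*e = 2.63 + 0.86*0.96 = 3.4556
Denominator: 1 + e = 1 + 0.96 = 1.96
gamma = 9.81 * 3.4556 / 1.96
gamma = 17.296 kN/m^3


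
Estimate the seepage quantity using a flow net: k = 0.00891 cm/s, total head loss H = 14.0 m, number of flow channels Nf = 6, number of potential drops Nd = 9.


Result: 0.0008316 m^3/s per m

Derivation:
Convert k to m/s for unit consistency with H:
k = 0.00891 cm/s = 0.00891 / 100 m/s = 8.91e-05 m/s
Using q = k * H * Nf / Nd
Nf / Nd = 6 / 9 = 0.6667
q = 8.91e-05 * 14.0 * 0.6667
q = 0.0008316 m^3/s per m


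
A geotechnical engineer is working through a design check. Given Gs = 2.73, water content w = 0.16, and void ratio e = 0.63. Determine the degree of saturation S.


Result: 0.6933

Derivation:
Using S = Gs * w / e
S = 2.73 * 0.16 / 0.63
S = 0.6933
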